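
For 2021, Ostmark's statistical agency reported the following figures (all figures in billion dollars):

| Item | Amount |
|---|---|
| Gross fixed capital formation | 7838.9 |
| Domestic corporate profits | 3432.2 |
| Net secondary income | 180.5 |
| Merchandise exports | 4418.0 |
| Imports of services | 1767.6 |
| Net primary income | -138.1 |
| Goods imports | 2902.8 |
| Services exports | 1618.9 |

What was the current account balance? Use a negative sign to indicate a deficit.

1408.9

Goods balance = 4418.0 - 2902.8 = 1515.2
Services balance = 1618.9 - 1767.6 = -148.7
Trade balance (goods + services) = 1515.2 + (-148.7) = 1366.5
Net primary income = -138.1
Net secondary income = 180.5
Current account = 1366.5 + (-138.1) + 180.5 = 1408.9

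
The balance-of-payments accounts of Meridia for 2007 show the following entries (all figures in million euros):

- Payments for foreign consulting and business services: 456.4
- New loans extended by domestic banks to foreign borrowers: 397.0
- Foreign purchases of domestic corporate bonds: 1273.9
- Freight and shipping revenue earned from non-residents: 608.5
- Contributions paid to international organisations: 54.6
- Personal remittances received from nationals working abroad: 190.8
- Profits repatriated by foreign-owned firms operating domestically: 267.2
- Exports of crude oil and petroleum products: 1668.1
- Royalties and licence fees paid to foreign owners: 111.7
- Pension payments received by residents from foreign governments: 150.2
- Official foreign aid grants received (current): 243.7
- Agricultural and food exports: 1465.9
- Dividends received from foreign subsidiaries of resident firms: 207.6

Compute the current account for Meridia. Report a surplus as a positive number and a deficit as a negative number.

3644.9

Goods: 1668.1 + 1465.9 = 3134.0
Services: -456.4 - 111.7 + 608.5 = 40.4
Primary income: -267.2 + 207.6 = -59.6
Secondary income: -54.6 + 190.8 + 243.7 + 150.2 = 530.1
Current account = 3134.0 + 40.4 + (-59.6) + 530.1 = 3644.9
(Excluded from the current account — financial account: new loans extended by domestic banks to foreign borrowers 397.0, foreign purchases of domestic corporate bonds 1273.9.)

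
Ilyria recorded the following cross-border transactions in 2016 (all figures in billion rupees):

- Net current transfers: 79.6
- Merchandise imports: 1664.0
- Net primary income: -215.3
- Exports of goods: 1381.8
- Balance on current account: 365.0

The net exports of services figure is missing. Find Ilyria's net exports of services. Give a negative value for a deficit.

782.9

Current account = goods balance + services balance + net primary income + net secondary income
Sum of the known components = -417.9
Net exports of services = CA - (known components) = 365.0 - (-417.9) = 782.9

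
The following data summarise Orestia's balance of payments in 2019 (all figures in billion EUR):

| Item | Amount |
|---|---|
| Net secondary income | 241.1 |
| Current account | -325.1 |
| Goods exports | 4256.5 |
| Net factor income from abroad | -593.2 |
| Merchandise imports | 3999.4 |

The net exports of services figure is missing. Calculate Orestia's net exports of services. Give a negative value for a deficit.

Current account = goods balance + services balance + net primary income + net secondary income
Sum of the known components = -95.0
Net exports of services = CA - (known components) = -325.1 - (-95.0) = -230.1

-230.1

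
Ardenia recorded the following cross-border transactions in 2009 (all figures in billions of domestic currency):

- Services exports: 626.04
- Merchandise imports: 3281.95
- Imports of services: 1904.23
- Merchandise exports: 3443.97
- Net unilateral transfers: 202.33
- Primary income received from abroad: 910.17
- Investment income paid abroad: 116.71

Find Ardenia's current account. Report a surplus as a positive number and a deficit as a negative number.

Goods balance = 3443.97 - 3281.95 = 162.02
Services balance = 626.04 - 1904.23 = -1278.19
Trade balance (goods + services) = 162.02 + (-1278.19) = -1116.17
Net primary income = 910.17 - 116.71 = 793.46
Net secondary income = 202.33
Current account = -1116.17 + 793.46 + 202.33 = -120.38

-120.38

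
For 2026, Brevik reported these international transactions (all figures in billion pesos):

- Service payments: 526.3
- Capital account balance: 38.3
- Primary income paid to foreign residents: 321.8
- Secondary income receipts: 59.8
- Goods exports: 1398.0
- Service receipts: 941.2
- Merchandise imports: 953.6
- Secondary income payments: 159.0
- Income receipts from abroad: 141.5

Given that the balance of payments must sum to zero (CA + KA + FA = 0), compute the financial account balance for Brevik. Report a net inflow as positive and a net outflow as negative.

-618.1

Goods balance = 1398.0 - 953.6 = 444.4
Services balance = 941.2 - 526.3 = 414.9
Trade balance (goods + services) = 444.4 + 414.9 = 859.3
Net primary income = 141.5 - 321.8 = -180.3
Net secondary income = 59.8 - 159.0 = -99.2
Current account = 859.3 + (-180.3) + (-99.2) = 579.8
Financial account = -(579.8 + 38.3) = -618.1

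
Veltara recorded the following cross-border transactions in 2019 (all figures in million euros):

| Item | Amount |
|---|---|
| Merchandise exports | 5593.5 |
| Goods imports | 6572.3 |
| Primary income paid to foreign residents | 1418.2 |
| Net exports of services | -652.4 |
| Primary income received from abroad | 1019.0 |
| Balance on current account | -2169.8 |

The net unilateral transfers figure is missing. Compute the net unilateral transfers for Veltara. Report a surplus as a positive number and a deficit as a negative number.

Current account = goods balance + services balance + net primary income + net secondary income
Sum of the known components = -2030.4
Net unilateral transfers = CA - (known components) = -2169.8 - (-2030.4) = -139.4

-139.4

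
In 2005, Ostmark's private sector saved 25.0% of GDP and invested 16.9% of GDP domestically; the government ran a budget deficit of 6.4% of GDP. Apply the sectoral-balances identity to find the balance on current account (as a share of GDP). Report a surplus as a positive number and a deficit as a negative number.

By the sectoral-balances identity, CA = (S_private - I) + (T - G).
Private balance = 25.0 - 16.9 = 8.1
Government balance (T - G) = -6.4
CA = 8.1 + (-6.4) = 1.7

1.7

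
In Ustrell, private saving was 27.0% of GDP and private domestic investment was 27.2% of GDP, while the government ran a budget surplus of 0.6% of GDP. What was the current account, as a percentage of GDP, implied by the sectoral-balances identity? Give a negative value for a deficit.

By the sectoral-balances identity, CA = (S_private - I) + (T - G).
Private balance = 27.0 - 27.2 = -0.2
Government balance (T - G) = 0.6
CA = -0.2 + 0.6 = 0.4

0.4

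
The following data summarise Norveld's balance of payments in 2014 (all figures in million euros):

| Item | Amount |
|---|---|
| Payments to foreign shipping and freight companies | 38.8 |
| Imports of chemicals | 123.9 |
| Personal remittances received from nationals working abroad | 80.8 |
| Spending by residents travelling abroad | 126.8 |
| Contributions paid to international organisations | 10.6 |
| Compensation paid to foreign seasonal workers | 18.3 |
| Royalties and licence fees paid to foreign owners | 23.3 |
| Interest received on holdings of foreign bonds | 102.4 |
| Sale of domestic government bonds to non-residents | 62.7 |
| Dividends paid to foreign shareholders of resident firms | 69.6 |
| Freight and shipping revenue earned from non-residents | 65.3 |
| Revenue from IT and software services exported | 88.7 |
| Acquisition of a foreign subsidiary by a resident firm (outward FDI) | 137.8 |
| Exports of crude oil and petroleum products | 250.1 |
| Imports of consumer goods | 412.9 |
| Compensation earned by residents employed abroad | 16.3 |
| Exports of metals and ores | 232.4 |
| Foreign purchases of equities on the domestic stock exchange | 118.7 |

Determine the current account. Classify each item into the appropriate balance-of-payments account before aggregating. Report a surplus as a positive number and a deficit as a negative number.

Goods: -412.9 + 232.4 + 250.1 - 123.9 = -54.3
Services: -38.8 - 126.8 - 23.3 + 88.7 + 65.3 = -34.9
Primary income: -69.6 + 102.4 - 18.3 + 16.3 = 30.8
Secondary income: 80.8 - 10.6 = 70.2
Current account = (-54.3) + (-34.9) + 30.8 + 70.2 = 11.8
(Excluded from the current account — financial account: sale of domestic government bonds to non-residents 62.7, acquisition of a foreign subsidiary by a resident firm (outward FDI) 137.8, foreign purchases of equities on the domestic stock exchange 118.7.)

11.8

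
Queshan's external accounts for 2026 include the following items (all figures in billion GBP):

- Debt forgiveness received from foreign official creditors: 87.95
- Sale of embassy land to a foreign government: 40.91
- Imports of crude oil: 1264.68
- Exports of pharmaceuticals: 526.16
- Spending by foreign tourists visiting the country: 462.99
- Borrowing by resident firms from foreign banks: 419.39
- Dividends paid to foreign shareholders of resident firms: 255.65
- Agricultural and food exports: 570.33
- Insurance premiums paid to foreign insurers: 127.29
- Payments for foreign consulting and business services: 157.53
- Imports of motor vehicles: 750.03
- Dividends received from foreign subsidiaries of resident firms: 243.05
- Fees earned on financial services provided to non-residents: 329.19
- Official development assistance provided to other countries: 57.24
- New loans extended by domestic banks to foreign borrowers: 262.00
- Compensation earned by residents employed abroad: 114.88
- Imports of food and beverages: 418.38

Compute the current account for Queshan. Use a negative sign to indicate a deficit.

Goods: -418.38 + 570.33 + 526.16 - 750.03 - 1264.68 = -1336.60
Services: -127.29 + 462.99 + 329.19 - 157.53 = 507.36
Primary income: 114.88 - 255.65 + 243.05 = 102.28
Secondary income: -57.24
Current account = (-1336.60) + 507.36 + 102.28 + (-57.24) = -784.20
(Excluded from the current account — capital account: debt forgiveness received from foreign official creditors 87.95, sale of embassy land to a foreign government 40.91; financial account: borrowing by resident firms from foreign banks 419.39, new loans extended by domestic banks to foreign borrowers 262.00.)

-784.20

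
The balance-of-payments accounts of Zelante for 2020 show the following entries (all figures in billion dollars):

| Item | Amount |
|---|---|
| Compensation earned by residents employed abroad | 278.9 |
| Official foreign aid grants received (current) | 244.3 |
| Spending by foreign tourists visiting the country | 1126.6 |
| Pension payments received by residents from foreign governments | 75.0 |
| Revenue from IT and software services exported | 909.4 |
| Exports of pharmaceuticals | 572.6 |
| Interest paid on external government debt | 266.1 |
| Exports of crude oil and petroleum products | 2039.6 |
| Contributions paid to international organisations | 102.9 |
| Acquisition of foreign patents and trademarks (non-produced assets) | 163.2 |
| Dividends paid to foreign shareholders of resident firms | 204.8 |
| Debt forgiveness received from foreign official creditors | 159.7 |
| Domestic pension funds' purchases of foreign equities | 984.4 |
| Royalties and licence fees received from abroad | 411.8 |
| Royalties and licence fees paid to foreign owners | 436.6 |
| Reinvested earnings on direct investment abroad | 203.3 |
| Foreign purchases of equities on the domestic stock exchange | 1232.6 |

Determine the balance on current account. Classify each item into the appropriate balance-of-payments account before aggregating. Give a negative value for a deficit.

4851.1

Goods: 572.6 + 2039.6 = 2612.2
Services: 411.8 + 909.4 + 1126.6 - 436.6 = 2011.2
Primary income: 203.3 - 204.8 - 266.1 + 278.9 = 11.3
Secondary income: 75.0 + 244.3 - 102.9 = 216.4
Current account = 2612.2 + 2011.2 + 11.3 + 216.4 = 4851.1
(Excluded from the current account — capital account: acquisition of foreign patents and trademarks (non-produced assets) 163.2, debt forgiveness received from foreign official creditors 159.7; financial account: domestic pension funds' purchases of foreign equities 984.4, foreign purchases of equities on the domestic stock exchange 1232.6.)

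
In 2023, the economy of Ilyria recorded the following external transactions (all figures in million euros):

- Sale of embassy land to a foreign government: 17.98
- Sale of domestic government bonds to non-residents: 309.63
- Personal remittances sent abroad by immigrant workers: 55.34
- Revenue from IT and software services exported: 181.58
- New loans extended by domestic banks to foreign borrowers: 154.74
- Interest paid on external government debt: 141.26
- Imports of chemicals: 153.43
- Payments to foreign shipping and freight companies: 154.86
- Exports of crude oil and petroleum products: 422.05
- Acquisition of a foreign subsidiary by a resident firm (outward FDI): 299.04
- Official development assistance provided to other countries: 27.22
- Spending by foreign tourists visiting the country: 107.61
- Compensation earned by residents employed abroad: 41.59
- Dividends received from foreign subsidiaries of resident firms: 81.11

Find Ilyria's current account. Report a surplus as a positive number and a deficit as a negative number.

Goods: -153.43 + 422.05 = 268.62
Services: 181.58 + 107.61 - 154.86 = 134.33
Primary income: -141.26 + 41.59 + 81.11 = -18.56
Secondary income: -55.34 - 27.22 = -82.56
Current account = 268.62 + 134.33 + (-18.56) + (-82.56) = 301.83
(Excluded from the current account — capital account: sale of embassy land to a foreign government 17.98; financial account: sale of domestic government bonds to non-residents 309.63, new loans extended by domestic banks to foreign borrowers 154.74, acquisition of a foreign subsidiary by a resident firm (outward FDI) 299.04.)

301.83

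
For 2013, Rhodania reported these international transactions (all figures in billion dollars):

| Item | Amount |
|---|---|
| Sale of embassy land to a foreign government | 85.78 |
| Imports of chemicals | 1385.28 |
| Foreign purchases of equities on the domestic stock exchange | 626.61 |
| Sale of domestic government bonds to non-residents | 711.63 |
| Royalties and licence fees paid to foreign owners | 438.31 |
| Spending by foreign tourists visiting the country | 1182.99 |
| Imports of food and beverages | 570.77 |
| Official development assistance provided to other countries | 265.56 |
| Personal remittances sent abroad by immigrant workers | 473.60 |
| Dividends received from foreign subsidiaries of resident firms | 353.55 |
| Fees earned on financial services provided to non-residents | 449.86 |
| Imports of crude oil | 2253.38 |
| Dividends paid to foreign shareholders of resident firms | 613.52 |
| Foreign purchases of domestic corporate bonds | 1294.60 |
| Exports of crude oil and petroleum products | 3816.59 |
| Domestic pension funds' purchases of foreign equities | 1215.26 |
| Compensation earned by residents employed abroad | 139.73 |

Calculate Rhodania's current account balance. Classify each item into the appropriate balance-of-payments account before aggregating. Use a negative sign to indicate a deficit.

-57.70

Goods: -570.77 - 2253.38 - 1385.28 + 3816.59 = -392.84
Services: 449.86 - 438.31 + 1182.99 = 1194.54
Primary income: -613.52 + 353.55 + 139.73 = -120.24
Secondary income: -473.60 - 265.56 = -739.16
Current account = (-392.84) + 1194.54 + (-120.24) + (-739.16) = -57.70
(Excluded from the current account — capital account: sale of embassy land to a foreign government 85.78; financial account: foreign purchases of equities on the domestic stock exchange 626.61, sale of domestic government bonds to non-residents 711.63, foreign purchases of domestic corporate bonds 1294.60, domestic pension funds' purchases of foreign equities 1215.26.)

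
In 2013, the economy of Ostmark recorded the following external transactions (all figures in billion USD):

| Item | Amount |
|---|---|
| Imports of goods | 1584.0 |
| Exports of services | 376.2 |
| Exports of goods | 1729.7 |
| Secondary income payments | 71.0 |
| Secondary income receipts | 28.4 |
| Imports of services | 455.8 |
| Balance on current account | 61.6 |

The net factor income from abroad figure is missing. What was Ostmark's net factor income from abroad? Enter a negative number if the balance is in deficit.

38.1

Current account = goods balance + services balance + net primary income + net secondary income
Sum of the known components = 23.5
Net factor income from abroad = CA - (known components) = 61.6 - 23.5 = 38.1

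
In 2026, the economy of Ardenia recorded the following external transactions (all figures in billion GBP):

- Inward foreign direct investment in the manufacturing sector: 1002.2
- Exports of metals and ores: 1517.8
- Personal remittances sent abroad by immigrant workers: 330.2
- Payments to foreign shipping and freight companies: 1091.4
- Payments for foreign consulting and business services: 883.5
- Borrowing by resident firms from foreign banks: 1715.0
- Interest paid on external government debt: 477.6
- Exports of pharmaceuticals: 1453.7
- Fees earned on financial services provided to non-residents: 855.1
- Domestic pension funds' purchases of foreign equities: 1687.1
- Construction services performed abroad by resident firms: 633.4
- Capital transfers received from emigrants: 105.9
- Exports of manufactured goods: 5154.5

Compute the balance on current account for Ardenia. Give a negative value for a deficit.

Goods: 1517.8 + 5154.5 + 1453.7 = 8126.0
Services: 855.1 + 633.4 - 883.5 - 1091.4 = -486.4
Primary income: -477.6
Secondary income: -330.2
Current account = 8126.0 + (-486.4) + (-477.6) + (-330.2) = 6831.8
(Excluded from the current account — financial account: inward foreign direct investment in the manufacturing sector 1002.2, borrowing by resident firms from foreign banks 1715.0, domestic pension funds' purchases of foreign equities 1687.1; capital account: capital transfers received from emigrants 105.9.)

6831.8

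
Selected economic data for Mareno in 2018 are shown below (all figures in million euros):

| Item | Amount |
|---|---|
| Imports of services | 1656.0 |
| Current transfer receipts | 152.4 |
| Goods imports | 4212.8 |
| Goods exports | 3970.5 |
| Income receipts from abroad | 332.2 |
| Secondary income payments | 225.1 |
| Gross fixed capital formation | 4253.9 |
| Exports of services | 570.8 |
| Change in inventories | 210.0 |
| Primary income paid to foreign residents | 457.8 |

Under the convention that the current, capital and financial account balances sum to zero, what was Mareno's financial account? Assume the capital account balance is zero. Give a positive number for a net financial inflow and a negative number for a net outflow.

1525.8

Goods balance = 3970.5 - 4212.8 = -242.3
Services balance = 570.8 - 1656.0 = -1085.2
Trade balance (goods + services) = -242.3 + (-1085.2) = -1327.5
Net primary income = 332.2 - 457.8 = -125.6
Net secondary income = 152.4 - 225.1 = -72.7
Current account = -1327.5 + (-125.6) + (-72.7) = -1525.8
Financial account = -(-1525.8) = 1525.8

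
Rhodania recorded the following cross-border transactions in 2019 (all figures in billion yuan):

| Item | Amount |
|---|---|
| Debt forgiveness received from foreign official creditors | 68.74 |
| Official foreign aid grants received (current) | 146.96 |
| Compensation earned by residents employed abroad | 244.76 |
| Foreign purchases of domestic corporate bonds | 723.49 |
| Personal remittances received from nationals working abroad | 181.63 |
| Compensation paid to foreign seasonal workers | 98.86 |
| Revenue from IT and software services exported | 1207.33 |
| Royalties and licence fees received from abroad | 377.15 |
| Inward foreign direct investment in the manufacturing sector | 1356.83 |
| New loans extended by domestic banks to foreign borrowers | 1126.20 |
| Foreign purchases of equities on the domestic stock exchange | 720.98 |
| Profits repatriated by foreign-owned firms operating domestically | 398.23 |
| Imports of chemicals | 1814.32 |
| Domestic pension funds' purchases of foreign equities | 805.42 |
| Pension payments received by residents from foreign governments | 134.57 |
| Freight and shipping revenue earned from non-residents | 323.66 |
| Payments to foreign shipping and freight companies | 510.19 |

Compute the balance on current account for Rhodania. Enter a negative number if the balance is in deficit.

Goods: -1814.32
Services: 377.15 + 1207.33 - 510.19 + 323.66 = 1397.95
Primary income: 244.76 - 398.23 - 98.86 = -252.33
Secondary income: 134.57 + 146.96 + 181.63 = 463.16
Current account = (-1814.32) + 1397.95 + (-252.33) + 463.16 = -205.54
(Excluded from the current account — capital account: debt forgiveness received from foreign official creditors 68.74; financial account: foreign purchases of domestic corporate bonds 723.49, inward foreign direct investment in the manufacturing sector 1356.83, new loans extended by domestic banks to foreign borrowers 1126.20, foreign purchases of equities on the domestic stock exchange 720.98, domestic pension funds' purchases of foreign equities 805.42.)

-205.54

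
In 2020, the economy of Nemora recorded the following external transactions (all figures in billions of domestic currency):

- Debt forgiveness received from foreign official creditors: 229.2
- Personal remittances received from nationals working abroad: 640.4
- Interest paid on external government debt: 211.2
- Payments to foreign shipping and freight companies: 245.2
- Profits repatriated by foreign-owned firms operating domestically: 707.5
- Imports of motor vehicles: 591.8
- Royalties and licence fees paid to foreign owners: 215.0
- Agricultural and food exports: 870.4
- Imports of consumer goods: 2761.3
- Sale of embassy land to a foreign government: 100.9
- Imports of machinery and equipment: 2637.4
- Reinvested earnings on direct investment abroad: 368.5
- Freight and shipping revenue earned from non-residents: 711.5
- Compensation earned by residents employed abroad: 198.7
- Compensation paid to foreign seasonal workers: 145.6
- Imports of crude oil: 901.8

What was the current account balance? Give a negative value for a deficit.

Goods: 870.4 - 591.8 - 2637.4 - 901.8 - 2761.3 = -6021.9
Services: -245.2 + 711.5 - 215.0 = 251.3
Primary income: -211.2 + 198.7 - 707.5 + 368.5 - 145.6 = -497.1
Secondary income: 640.4
Current account = (-6021.9) + 251.3 + (-497.1) + 640.4 = -5627.3
(Excluded from the current account — capital account: debt forgiveness received from foreign official creditors 229.2, sale of embassy land to a foreign government 100.9.)

-5627.3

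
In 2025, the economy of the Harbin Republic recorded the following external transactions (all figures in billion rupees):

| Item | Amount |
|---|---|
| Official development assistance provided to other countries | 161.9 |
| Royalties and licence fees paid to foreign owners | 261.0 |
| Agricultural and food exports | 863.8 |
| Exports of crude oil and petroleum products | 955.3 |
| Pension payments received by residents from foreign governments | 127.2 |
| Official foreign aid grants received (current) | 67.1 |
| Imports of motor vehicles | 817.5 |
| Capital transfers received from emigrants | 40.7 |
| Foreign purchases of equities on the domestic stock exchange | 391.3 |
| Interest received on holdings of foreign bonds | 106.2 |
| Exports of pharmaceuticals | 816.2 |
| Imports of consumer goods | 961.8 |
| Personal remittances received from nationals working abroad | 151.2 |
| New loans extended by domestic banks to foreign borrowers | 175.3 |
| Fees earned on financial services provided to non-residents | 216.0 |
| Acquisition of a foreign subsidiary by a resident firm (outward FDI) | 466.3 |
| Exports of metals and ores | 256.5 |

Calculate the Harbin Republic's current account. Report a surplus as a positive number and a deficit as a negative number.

Goods: -961.8 + 955.3 - 817.5 + 863.8 + 816.2 + 256.5 = 1112.5
Services: 216.0 - 261.0 = -45.0
Primary income: 106.2
Secondary income: 67.1 - 161.9 + 151.2 + 127.2 = 183.6
Current account = 1112.5 + (-45.0) + 106.2 + 183.6 = 1357.3
(Excluded from the current account — capital account: capital transfers received from emigrants 40.7; financial account: foreign purchases of equities on the domestic stock exchange 391.3, new loans extended by domestic banks to foreign borrowers 175.3, acquisition of a foreign subsidiary by a resident firm (outward FDI) 466.3.)

1357.3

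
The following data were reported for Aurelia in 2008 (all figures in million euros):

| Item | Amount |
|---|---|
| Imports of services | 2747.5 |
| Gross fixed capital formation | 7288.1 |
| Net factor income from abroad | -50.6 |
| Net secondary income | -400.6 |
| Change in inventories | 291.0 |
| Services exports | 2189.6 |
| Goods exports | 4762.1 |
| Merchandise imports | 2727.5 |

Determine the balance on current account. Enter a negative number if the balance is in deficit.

1025.5

Goods balance = 4762.1 - 2727.5 = 2034.6
Services balance = 2189.6 - 2747.5 = -557.9
Trade balance (goods + services) = 2034.6 + (-557.9) = 1476.7
Net primary income = -50.6
Net secondary income = -400.6
Current account = 1476.7 + (-50.6) + (-400.6) = 1025.5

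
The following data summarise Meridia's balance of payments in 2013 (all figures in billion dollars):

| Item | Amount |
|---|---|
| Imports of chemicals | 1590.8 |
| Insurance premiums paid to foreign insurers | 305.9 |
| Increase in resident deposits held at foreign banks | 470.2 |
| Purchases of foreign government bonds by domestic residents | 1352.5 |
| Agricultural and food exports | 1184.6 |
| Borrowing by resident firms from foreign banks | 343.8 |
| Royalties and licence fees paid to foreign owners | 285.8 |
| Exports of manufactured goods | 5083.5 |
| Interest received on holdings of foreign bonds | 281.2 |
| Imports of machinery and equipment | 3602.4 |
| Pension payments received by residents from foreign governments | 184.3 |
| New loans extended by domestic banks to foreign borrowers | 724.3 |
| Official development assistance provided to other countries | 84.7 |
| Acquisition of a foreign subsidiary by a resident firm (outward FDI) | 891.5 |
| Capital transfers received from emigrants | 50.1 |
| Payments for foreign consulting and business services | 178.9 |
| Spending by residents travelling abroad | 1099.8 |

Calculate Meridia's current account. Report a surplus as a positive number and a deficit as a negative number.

Goods: -1590.8 + 1184.6 + 5083.5 - 3602.4 = 1074.9
Services: -305.9 - 1099.8 - 285.8 - 178.9 = -1870.4
Primary income: 281.2
Secondary income: -84.7 + 184.3 = 99.6
Current account = 1074.9 + (-1870.4) + 281.2 + 99.6 = -414.7
(Excluded from the current account — financial account: increase in resident deposits held at foreign banks 470.2, purchases of foreign government bonds by domestic residents 1352.5, borrowing by resident firms from foreign banks 343.8, new loans extended by domestic banks to foreign borrowers 724.3, acquisition of a foreign subsidiary by a resident firm (outward FDI) 891.5; capital account: capital transfers received from emigrants 50.1.)

-414.7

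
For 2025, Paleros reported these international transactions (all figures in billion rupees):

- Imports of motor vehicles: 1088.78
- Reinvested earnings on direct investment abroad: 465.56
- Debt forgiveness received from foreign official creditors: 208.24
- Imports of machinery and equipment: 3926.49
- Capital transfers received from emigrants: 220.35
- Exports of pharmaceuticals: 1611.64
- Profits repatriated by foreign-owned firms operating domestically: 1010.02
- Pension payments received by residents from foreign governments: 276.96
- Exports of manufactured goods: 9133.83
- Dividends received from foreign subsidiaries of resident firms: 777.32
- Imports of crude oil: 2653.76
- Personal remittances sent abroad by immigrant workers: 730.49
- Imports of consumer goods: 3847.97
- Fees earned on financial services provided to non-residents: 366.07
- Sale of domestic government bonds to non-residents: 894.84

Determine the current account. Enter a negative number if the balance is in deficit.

-626.13

Goods: -1088.78 - 3847.97 + 1611.64 - 2653.76 - 3926.49 + 9133.83 = -771.53
Services: 366.07
Primary income: 777.32 - 1010.02 + 465.56 = 232.86
Secondary income: 276.96 - 730.49 = -453.53
Current account = (-771.53) + 366.07 + 232.86 + (-453.53) = -626.13
(Excluded from the current account — capital account: debt forgiveness received from foreign official creditors 208.24, capital transfers received from emigrants 220.35; financial account: sale of domestic government bonds to non-residents 894.84.)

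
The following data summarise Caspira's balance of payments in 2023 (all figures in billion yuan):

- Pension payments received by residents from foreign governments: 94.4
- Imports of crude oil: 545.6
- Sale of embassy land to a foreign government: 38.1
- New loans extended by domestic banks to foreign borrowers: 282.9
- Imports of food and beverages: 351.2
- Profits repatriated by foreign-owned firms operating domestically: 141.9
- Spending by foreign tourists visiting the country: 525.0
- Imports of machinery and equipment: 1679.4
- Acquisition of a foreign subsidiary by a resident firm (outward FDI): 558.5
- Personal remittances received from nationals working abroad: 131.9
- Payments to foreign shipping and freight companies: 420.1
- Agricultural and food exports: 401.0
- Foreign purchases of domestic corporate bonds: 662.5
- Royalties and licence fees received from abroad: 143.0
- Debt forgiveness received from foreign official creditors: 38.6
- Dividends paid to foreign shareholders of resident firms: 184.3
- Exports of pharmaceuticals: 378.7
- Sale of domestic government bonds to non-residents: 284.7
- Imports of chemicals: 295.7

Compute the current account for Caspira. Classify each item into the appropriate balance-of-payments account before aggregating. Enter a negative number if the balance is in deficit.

Goods: 378.7 - 295.7 - 1679.4 - 351.2 - 545.6 + 401.0 = -2092.2
Services: 143.0 - 420.1 + 525.0 = 247.9
Primary income: -184.3 - 141.9 = -326.2
Secondary income: 131.9 + 94.4 = 226.3
Current account = (-2092.2) + 247.9 + (-326.2) + 226.3 = -1944.2
(Excluded from the current account — capital account: sale of embassy land to a foreign government 38.1, debt forgiveness received from foreign official creditors 38.6; financial account: new loans extended by domestic banks to foreign borrowers 282.9, acquisition of a foreign subsidiary by a resident firm (outward FDI) 558.5, foreign purchases of domestic corporate bonds 662.5, sale of domestic government bonds to non-residents 284.7.)

-1944.2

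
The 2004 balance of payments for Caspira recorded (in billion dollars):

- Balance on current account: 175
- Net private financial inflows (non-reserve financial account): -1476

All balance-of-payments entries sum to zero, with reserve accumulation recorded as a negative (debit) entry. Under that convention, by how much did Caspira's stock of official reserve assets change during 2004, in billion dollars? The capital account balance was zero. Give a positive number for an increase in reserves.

Official reserve transactions balance = -(175 + (-1476)) = 1301
An accumulation of reserves is recorded as a debit (negative entry), so the change in the stock of reserves is the negative of that balance.
Change in official reserves = -(1301) = -1301

-1301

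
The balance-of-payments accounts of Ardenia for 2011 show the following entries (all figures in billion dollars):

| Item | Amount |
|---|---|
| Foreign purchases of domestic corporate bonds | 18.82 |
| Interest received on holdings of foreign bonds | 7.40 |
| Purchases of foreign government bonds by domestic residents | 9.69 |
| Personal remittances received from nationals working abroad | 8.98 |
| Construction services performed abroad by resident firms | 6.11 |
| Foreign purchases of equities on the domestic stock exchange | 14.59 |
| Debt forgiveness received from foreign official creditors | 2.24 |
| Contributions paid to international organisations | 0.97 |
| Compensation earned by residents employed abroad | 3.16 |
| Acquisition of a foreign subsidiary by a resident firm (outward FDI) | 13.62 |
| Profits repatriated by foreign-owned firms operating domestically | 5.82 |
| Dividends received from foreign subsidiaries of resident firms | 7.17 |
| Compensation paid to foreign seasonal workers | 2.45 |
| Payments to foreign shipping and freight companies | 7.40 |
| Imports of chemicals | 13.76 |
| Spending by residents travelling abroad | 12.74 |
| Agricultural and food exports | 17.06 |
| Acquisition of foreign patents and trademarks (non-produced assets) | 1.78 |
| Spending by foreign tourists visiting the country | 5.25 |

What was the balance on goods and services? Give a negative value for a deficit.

Goods: -13.76 + 17.06 = 3.30
Services: -7.40 - 12.74 + 6.11 + 5.25 = -8.78
Trade balance = 3.30 + (-8.78) = -5.48
(Excluded from the trade balance — financial account: foreign purchases of domestic corporate bonds 18.82, purchases of foreign government bonds by domestic residents 9.69, foreign purchases of equities on the domestic stock exchange 14.59, acquisition of a foreign subsidiary by a resident firm (outward FDI) 13.62; primary income: interest received on holdings of foreign bonds 7.40, compensation earned by residents employed abroad 3.16, profits repatriated by foreign-owned firms operating domestically 5.82, dividends received from foreign subsidiaries of resident firms 7.17, compensation paid to foreign seasonal workers 2.45; secondary income: personal remittances received from nationals working abroad 8.98, contributions paid to international organisations 0.97; capital account: debt forgiveness received from foreign official creditors 2.24, acquisition of foreign patents and trademarks (non-produced assets) 1.78.)

-5.48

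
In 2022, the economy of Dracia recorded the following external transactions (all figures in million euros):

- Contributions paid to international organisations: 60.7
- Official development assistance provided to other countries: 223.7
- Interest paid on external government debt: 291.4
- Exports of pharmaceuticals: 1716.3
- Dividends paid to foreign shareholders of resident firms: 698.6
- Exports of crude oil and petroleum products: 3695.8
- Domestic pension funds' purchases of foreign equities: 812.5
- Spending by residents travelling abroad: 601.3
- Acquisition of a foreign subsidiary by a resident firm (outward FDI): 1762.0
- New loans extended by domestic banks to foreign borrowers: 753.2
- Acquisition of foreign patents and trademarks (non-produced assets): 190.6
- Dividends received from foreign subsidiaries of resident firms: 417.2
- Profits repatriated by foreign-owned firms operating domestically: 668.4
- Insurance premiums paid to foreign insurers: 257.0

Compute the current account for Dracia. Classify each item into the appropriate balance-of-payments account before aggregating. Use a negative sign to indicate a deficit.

3028.2

Goods: 3695.8 + 1716.3 = 5412.1
Services: -601.3 - 257.0 = -858.3
Primary income: -291.4 - 698.6 - 668.4 + 417.2 = -1241.2
Secondary income: -223.7 - 60.7 = -284.4
Current account = 5412.1 + (-858.3) + (-1241.2) + (-284.4) = 3028.2
(Excluded from the current account — financial account: domestic pension funds' purchases of foreign equities 812.5, acquisition of a foreign subsidiary by a resident firm (outward FDI) 1762.0, new loans extended by domestic banks to foreign borrowers 753.2; capital account: acquisition of foreign patents and trademarks (non-produced assets) 190.6.)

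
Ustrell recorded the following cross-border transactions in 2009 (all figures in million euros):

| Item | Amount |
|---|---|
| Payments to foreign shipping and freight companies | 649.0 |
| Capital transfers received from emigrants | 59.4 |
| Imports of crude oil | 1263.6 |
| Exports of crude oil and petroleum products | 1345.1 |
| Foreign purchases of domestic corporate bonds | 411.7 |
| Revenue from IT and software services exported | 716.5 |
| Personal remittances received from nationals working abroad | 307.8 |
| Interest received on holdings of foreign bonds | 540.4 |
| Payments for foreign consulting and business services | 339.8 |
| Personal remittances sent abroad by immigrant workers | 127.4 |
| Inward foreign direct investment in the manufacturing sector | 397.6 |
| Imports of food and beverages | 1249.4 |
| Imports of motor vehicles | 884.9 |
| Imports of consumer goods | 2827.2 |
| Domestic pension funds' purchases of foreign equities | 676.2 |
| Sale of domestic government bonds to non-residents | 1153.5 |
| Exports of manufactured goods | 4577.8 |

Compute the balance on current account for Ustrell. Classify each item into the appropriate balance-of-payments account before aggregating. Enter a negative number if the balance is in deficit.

Goods: -884.9 - 1263.6 - 2827.2 - 1249.4 + 1345.1 + 4577.8 = -302.2
Services: -649.0 - 339.8 + 716.5 = -272.3
Primary income: 540.4
Secondary income: 307.8 - 127.4 = 180.4
Current account = (-302.2) + (-272.3) + 540.4 + 180.4 = 146.3
(Excluded from the current account — capital account: capital transfers received from emigrants 59.4; financial account: foreign purchases of domestic corporate bonds 411.7, inward foreign direct investment in the manufacturing sector 397.6, domestic pension funds' purchases of foreign equities 676.2, sale of domestic government bonds to non-residents 1153.5.)

146.3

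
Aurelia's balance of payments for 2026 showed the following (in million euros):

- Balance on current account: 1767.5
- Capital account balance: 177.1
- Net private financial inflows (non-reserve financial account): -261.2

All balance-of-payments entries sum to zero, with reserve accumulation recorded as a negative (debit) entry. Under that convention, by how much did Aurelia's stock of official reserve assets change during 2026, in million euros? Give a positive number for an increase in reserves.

Official reserve transactions balance = -(1767.5 + 177.1 + (-261.2)) = -1683.4
An accumulation of reserves is recorded as a debit (negative entry), so the change in the stock of reserves is the negative of that balance.
Change in official reserves = -(-1683.4) = 1683.4

1683.4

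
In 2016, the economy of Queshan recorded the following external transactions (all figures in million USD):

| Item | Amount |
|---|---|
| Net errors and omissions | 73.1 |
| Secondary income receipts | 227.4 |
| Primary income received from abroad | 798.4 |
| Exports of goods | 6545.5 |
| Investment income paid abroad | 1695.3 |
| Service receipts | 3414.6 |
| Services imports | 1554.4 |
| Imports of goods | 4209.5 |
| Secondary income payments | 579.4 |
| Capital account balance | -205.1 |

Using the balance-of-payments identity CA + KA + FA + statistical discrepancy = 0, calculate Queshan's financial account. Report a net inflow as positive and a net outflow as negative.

Goods balance = 6545.5 - 4209.5 = 2336.0
Services balance = 3414.6 - 1554.4 = 1860.2
Trade balance (goods + services) = 2336.0 + 1860.2 = 4196.2
Net primary income = 798.4 - 1695.3 = -896.9
Net secondary income = 227.4 - 579.4 = -352.0
Current account = 4196.2 + (-896.9) + (-352.0) = 2947.3
Financial account = -(2947.3 + (-205.1) + 73.1) = -2815.3

-2815.3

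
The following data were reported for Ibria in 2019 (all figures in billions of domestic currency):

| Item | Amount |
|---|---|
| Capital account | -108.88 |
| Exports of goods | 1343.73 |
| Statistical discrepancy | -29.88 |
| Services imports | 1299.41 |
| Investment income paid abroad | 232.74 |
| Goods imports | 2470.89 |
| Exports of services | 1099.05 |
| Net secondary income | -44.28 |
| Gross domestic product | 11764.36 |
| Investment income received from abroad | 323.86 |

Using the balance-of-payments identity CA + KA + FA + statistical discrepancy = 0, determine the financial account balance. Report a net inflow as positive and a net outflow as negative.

Goods balance = 1343.73 - 2470.89 = -1127.16
Services balance = 1099.05 - 1299.41 = -200.36
Trade balance (goods + services) = -1127.16 + (-200.36) = -1327.52
Net primary income = 323.86 - 232.74 = 91.12
Net secondary income = -44.28
Current account = -1327.52 + 91.12 + (-44.28) = -1280.68
Financial account = -(-1280.68 + (-108.88) + (-29.88)) = 1419.44

1419.44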